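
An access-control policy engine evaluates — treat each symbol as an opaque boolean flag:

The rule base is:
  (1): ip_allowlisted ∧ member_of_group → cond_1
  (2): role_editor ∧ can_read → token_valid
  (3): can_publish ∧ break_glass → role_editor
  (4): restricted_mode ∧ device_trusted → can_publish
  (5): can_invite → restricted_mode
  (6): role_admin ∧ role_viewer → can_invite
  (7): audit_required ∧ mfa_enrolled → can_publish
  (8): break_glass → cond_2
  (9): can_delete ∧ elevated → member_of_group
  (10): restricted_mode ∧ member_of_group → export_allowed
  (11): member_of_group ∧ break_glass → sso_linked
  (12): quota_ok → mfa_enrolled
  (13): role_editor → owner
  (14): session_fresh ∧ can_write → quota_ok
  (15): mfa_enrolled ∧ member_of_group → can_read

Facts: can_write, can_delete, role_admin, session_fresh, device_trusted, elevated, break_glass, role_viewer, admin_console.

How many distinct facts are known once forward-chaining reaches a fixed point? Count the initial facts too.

22

Round 1: (6) [role_admin ∧ role_viewer → can_invite]; (8) [break_glass → cond_2]; (9) [can_delete ∧ elevated → member_of_group]; (14) [session_fresh ∧ can_write → quota_ok]. New: can_invite, cond_2, member_of_group, quota_ok.
Round 2: (5) [can_invite → restricted_mode]; (11) [member_of_group ∧ break_glass → sso_linked]; (12) [quota_ok → mfa_enrolled]. New: restricted_mode, sso_linked, mfa_enrolled.
Round 3: (4) [restricted_mode ∧ device_trusted → can_publish]; (10) [restricted_mode ∧ member_of_group → export_allowed]; (15) [mfa_enrolled ∧ member_of_group → can_read]. New: can_publish, export_allowed, can_read.
Round 4: (3) [can_publish ∧ break_glass → role_editor]. New: role_editor.
Round 5: (2) [role_editor ∧ can_read → token_valid]; (13) [role_editor → owner]. New: token_valid, owner.
Closure: {admin_console, break_glass, can_delete, can_invite, can_publish, can_read, can_write, cond_2, device_trusted, elevated, export_allowed, member_of_group, mfa_enrolled, owner, quota_ok, restricted_mode, role_admin, role_editor, role_viewer, session_fresh, sso_linked, token_valid} — 22 facts.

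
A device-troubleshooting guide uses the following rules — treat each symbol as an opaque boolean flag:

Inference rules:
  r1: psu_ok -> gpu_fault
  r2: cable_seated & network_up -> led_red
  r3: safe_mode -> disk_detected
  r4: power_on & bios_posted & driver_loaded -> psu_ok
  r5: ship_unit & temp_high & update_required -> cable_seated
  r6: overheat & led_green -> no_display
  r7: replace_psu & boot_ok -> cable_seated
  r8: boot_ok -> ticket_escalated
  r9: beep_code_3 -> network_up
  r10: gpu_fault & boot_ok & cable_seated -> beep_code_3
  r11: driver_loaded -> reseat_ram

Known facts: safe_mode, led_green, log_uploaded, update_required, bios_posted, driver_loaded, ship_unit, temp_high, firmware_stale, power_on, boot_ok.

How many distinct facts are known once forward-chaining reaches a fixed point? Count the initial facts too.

20

Round 1: r3 [safe_mode -> disk_detected]; r4 [power_on & bios_posted & driver_loaded -> psu_ok]; r5 [ship_unit & temp_high & update_required -> cable_seated]; r8 [boot_ok -> ticket_escalated]; r11 [driver_loaded -> reseat_ram]. Adds disk_detected, psu_ok, cable_seated, ticket_escalated, reseat_ram.
Round 2: r1 [psu_ok -> gpu_fault]. Adds gpu_fault.
Round 3: r10 [gpu_fault & boot_ok & cable_seated -> beep_code_3]. Adds beep_code_3.
Round 4: r9 [beep_code_3 -> network_up]. Adds network_up.
Round 5: r2 [cable_seated & network_up -> led_red]. Adds led_red.
Closure: {beep_code_3, bios_posted, boot_ok, cable_seated, disk_detected, driver_loaded, firmware_stale, gpu_fault, led_green, led_red, log_uploaded, network_up, power_on, psu_ok, reseat_ram, safe_mode, ship_unit, temp_high, ticket_escalated, update_required} — 20 facts.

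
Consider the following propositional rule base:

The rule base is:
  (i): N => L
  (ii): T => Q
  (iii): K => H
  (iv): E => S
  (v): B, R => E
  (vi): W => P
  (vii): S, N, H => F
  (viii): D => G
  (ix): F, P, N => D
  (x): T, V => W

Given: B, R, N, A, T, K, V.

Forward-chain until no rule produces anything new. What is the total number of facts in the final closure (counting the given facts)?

Round 1 — (i), (ii), (iii), (v), (x), derive L, Q, H, E, W.
Round 2 — (iv), (vi), derive S, P.
Round 3 — (vii), derive F.
Round 4 — (ix), derive D.
Round 5 — (viii), derive G.
Closure: {A, B, D, E, F, G, H, K, L, N, P, Q, R, S, T, V, W} — 17 facts.

17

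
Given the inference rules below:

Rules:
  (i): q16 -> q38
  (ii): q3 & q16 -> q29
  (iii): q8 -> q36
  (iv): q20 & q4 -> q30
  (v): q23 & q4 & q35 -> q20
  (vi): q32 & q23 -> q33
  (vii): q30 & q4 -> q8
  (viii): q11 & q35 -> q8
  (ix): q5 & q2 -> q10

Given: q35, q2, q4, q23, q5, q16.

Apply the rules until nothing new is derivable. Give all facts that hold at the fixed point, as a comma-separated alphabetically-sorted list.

Round 1 — (i), (v), (ix), derive q38, q20, q10.
Round 2 — (iv), derive q30.
Round 3 — (vii), derive q8.
Round 4 — (iii), derive q36.

q10, q16, q2, q20, q23, q30, q35, q36, q38, q4, q5, q8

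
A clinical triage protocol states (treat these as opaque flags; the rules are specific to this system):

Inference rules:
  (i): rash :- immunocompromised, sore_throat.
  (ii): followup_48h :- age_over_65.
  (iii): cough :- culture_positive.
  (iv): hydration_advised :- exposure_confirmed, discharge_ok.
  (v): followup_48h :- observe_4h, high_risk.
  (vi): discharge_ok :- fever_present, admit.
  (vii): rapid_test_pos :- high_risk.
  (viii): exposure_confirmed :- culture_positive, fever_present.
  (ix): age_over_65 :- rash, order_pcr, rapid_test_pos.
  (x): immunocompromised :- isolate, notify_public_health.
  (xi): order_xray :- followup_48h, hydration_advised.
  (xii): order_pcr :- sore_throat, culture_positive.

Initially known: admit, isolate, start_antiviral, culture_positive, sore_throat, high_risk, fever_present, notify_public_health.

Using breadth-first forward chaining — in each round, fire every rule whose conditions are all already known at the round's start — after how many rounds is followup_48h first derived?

4

[1] (iii) [cough :- culture_positive.]; (vi) [discharge_ok :- fever_present, admit.]; (vii) [rapid_test_pos :- high_risk.]; (viii) [exposure_confirmed :- culture_positive, fever_present.]; (x) [immunocompromised :- isolate, notify_public_health.]; (xii) [order_pcr :- sore_throat, culture_positive.]. ⇒ new: cough, discharge_ok, rapid_test_pos, exposure_confirmed, immunocompromised, order_pcr.
[2] (i) [rash :- immunocompromised, sore_throat.]; (iv) [hydration_advised :- exposure_confirmed, discharge_ok.]. ⇒ new: rash, hydration_advised.
[3] (ix) [age_over_65 :- rash, order_pcr, rapid_test_pos.]. ⇒ new: age_over_65.
[4] (ii) [followup_48h :- age_over_65.]. ⇒ new: followup_48h.
followup_48h first appears in round 4.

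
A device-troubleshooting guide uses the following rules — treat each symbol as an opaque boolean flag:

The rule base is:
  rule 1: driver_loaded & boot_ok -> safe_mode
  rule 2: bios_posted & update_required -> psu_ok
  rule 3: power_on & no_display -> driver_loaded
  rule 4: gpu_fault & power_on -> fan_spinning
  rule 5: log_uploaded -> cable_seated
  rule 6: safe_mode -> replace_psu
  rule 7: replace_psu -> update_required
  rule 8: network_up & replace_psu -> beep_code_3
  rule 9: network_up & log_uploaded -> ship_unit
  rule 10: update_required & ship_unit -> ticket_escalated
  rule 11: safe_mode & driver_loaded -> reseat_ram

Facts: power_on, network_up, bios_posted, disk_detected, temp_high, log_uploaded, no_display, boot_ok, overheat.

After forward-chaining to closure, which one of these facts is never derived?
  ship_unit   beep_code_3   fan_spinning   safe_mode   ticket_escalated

Round 1 fires rule 3, rule 5, rule 9, giving driver_loaded, cable_seated, ship_unit.
Round 2 fires rule 1, giving safe_mode.
Round 3 fires rule 6, rule 11, giving replace_psu, reseat_ram.
Round 4 fires rule 7, rule 8, giving update_required, beep_code_3.
Round 5 fires rule 2, rule 10, giving psu_ok, ticket_escalated.
Derived: ship_unit (round 1), ticket_escalated (round 5), beep_code_3 (round 4), safe_mode (round 2). fan_spinning never appears in any round.

fan_spinning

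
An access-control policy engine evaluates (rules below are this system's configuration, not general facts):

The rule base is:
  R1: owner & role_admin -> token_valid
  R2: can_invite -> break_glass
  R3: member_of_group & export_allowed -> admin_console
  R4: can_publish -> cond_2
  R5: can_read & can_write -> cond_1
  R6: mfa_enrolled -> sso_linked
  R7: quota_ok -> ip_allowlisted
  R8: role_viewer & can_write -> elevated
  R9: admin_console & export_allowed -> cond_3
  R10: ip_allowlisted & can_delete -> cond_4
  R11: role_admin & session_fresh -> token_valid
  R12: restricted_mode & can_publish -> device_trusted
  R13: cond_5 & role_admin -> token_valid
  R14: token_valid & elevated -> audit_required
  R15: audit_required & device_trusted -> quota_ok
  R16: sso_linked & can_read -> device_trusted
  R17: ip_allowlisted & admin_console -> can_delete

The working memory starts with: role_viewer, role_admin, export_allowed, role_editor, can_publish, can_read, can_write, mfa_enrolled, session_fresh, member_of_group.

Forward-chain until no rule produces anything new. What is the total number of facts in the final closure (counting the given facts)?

Round 1: R3 [member_of_group & export_allowed -> admin_console]; R4 [can_publish -> cond_2]; R5 [can_read & can_write -> cond_1]; R6 [mfa_enrolled -> sso_linked]; R8 [role_viewer & can_write -> elevated]; R11 [role_admin & session_fresh -> token_valid]. New: admin_console, cond_2, cond_1, sso_linked, elevated, token_valid.
Round 2: R9 [admin_console & export_allowed -> cond_3]; R14 [token_valid & elevated -> audit_required]; R16 [sso_linked & can_read -> device_trusted]. New: cond_3, audit_required, device_trusted.
Round 3: R15 [audit_required & device_trusted -> quota_ok]. New: quota_ok.
Round 4: R7 [quota_ok -> ip_allowlisted]. New: ip_allowlisted.
Round 5: R17 [ip_allowlisted & admin_console -> can_delete]. New: can_delete.
Round 6: R10 [ip_allowlisted & can_delete -> cond_4]. New: cond_4.
Closure: {admin_console, audit_required, can_delete, can_publish, can_read, can_write, cond_1, cond_2, cond_3, cond_4, device_trusted, elevated, export_allowed, ip_allowlisted, member_of_group, mfa_enrolled, quota_ok, role_admin, role_editor, role_viewer, session_fresh, sso_linked, token_valid} — 23 facts.

23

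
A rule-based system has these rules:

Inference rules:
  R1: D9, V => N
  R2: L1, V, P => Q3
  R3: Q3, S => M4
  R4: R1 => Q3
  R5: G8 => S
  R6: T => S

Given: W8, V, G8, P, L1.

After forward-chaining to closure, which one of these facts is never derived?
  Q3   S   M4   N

Round 1 fires R2, R5, giving Q3, S.
Round 2 fires R3, giving M4.
Derived: Q3 (round 1), M4 (round 2), S (round 1). N never appears in any round.

N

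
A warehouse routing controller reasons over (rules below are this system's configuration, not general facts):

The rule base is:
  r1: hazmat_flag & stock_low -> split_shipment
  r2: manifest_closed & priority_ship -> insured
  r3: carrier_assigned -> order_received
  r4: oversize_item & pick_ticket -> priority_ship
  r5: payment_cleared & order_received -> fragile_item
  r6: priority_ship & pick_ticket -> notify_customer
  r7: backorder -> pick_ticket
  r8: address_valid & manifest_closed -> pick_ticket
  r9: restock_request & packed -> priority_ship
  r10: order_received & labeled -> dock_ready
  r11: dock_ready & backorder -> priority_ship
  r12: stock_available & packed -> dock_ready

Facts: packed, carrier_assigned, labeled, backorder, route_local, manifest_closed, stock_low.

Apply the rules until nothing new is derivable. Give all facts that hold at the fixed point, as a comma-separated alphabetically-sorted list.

Round 1 fires r3, r7, giving order_received, pick_ticket.
Round 2 fires r10, giving dock_ready.
Round 3 fires r11, giving priority_ship.
Round 4 fires r2, r6, giving insured, notify_customer.

backorder, carrier_assigned, dock_ready, insured, labeled, manifest_closed, notify_customer, order_received, packed, pick_ticket, priority_ship, route_local, stock_low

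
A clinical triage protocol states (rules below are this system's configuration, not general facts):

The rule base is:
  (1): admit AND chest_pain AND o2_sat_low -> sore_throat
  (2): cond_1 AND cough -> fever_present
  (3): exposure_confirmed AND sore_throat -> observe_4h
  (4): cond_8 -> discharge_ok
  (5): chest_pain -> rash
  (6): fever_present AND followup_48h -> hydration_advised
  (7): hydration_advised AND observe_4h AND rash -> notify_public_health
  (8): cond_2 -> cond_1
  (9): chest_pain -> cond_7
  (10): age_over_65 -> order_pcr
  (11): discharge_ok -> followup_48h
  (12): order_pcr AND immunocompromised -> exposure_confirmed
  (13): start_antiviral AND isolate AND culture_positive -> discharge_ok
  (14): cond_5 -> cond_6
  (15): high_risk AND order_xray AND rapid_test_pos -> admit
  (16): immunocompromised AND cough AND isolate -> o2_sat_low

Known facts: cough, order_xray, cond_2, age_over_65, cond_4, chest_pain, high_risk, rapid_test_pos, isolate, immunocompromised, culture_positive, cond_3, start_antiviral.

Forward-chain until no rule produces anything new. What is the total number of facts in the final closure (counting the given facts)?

[1] (5) [chest_pain -> rash]; (8) [cond_2 -> cond_1]; (9) [chest_pain -> cond_7]; (10) [age_over_65 -> order_pcr]; (13) [start_antiviral AND isolate AND culture_positive -> discharge_ok]; (15) [high_risk AND order_xray AND rapid_test_pos -> admit]; (16) [immunocompromised AND cough AND isolate -> o2_sat_low]. ⇒ new: rash, cond_1, cond_7, order_pcr, discharge_ok, admit, o2_sat_low.
[2] (1) [admit AND chest_pain AND o2_sat_low -> sore_throat]; (2) [cond_1 AND cough -> fever_present]; (11) [discharge_ok -> followup_48h]; (12) [order_pcr AND immunocompromised -> exposure_confirmed]. ⇒ new: sore_throat, fever_present, followup_48h, exposure_confirmed.
[3] (3) [exposure_confirmed AND sore_throat -> observe_4h]; (6) [fever_present AND followup_48h -> hydration_advised]. ⇒ new: observe_4h, hydration_advised.
[4] (7) [hydration_advised AND observe_4h AND rash -> notify_public_health]. ⇒ new: notify_public_health.
Closure: {admit, age_over_65, chest_pain, cond_1, cond_2, cond_3, cond_4, cond_7, cough, culture_positive, discharge_ok, exposure_confirmed, fever_present, followup_48h, high_risk, hydration_advised, immunocompromised, isolate, notify_public_health, o2_sat_low, observe_4h, order_pcr, order_xray, rapid_test_pos, rash, sore_throat, start_antiviral} — 27 facts.

27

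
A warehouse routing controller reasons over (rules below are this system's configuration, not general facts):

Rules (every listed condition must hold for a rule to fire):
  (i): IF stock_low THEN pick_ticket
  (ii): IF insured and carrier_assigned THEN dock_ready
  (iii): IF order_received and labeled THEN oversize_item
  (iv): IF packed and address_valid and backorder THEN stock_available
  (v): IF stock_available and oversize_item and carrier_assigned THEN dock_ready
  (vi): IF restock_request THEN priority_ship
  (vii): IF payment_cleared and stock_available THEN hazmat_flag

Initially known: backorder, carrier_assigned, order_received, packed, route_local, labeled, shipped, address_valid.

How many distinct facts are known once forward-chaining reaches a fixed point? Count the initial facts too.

Round 1 — (iii), (iv), derive oversize_item, stock_available.
Round 2 — (v), derive dock_ready.
Closure: {address_valid, backorder, carrier_assigned, dock_ready, labeled, order_received, oversize_item, packed, route_local, shipped, stock_available} — 11 facts.

11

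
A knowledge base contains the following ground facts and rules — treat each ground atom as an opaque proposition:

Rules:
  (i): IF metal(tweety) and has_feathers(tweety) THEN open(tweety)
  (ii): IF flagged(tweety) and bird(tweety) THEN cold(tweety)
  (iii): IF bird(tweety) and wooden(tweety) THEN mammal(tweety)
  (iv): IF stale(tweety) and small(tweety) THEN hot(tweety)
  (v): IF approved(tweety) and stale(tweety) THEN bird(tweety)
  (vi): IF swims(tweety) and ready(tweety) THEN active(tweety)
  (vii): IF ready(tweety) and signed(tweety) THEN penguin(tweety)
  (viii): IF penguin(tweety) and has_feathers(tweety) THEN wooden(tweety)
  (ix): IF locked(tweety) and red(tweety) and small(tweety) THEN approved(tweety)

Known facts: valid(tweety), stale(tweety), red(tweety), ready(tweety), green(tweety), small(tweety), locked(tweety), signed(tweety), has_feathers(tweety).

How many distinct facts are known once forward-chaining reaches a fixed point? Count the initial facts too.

Round 1: (iv) [IF stale(tweety) and small(tweety) THEN hot(tweety)]; (vii) [IF ready(tweety) and signed(tweety) THEN penguin(tweety)]; (ix) [IF locked(tweety) and red(tweety) and small(tweety) THEN approved(tweety)]. Adds hot(tweety), penguin(tweety), approved(tweety).
Round 2: (v) [IF approved(tweety) and stale(tweety) THEN bird(tweety)]; (viii) [IF penguin(tweety) and has_feathers(tweety) THEN wooden(tweety)]. Adds bird(tweety), wooden(tweety).
Round 3: (iii) [IF bird(tweety) and wooden(tweety) THEN mammal(tweety)]. Adds mammal(tweety).
Closure: {approved(tweety), bird(tweety), green(tweety), has_feathers(tweety), hot(tweety), locked(tweety), mammal(tweety), penguin(tweety), ready(tweety), red(tweety), signed(tweety), small(tweety), stale(tweety), valid(tweety), wooden(tweety)} — 15 facts.

15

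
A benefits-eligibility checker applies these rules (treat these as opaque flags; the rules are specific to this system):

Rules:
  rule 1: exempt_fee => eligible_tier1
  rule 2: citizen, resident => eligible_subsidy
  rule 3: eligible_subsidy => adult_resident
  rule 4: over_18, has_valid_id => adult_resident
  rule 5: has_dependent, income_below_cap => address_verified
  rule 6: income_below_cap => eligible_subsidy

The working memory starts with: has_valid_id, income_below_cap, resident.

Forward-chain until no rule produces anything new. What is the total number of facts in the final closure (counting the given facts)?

5

Round 1 fires rule 6, giving eligible_subsidy.
Round 2 fires rule 3, giving adult_resident.
Closure: {adult_resident, eligible_subsidy, has_valid_id, income_below_cap, resident} — 5 facts.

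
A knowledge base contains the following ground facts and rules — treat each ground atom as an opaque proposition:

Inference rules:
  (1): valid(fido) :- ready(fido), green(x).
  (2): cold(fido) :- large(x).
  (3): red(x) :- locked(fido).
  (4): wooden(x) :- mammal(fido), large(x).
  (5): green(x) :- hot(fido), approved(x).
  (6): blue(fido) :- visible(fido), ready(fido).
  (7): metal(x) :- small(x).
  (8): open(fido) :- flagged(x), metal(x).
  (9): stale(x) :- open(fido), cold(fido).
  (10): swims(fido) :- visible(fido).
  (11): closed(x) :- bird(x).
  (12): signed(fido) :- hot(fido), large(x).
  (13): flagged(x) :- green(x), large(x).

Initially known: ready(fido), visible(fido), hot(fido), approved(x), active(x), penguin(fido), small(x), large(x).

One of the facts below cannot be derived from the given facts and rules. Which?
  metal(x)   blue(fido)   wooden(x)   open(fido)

Round 1: (2) [cold(fido) :- large(x).]; (5) [green(x) :- hot(fido), approved(x).]; (6) [blue(fido) :- visible(fido), ready(fido).]; (7) [metal(x) :- small(x).]; (10) [swims(fido) :- visible(fido).]; (12) [signed(fido) :- hot(fido), large(x).]. Adds cold(fido), green(x), blue(fido), metal(x), swims(fido), signed(fido).
Round 2: (1) [valid(fido) :- ready(fido), green(x).]; (13) [flagged(x) :- green(x), large(x).]. Adds valid(fido), flagged(x).
Round 3: (8) [open(fido) :- flagged(x), metal(x).]. Adds open(fido).
Round 4: (9) [stale(x) :- open(fido), cold(fido).]. Adds stale(x).
Derived: blue(fido) (round 1), open(fido) (round 3), metal(x) (round 1). wooden(x) never appears in any round.

wooden(x)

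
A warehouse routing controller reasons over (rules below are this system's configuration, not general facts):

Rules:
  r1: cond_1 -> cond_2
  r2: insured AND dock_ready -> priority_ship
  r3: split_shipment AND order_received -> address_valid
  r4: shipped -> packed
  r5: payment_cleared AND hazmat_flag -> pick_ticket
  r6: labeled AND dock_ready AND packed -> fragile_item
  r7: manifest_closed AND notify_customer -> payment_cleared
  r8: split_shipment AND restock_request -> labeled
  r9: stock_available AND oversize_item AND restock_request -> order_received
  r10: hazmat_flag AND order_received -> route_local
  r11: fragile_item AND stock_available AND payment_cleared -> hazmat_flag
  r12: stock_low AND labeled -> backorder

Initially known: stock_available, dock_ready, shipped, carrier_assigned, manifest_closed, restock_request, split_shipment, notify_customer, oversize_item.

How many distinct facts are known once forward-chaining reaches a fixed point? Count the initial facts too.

18

[1] r4 [shipped -> packed]; r7 [manifest_closed AND notify_customer -> payment_cleared]; r8 [split_shipment AND restock_request -> labeled]; r9 [stock_available AND oversize_item AND restock_request -> order_received]. ⇒ new: packed, payment_cleared, labeled, order_received.
[2] r3 [split_shipment AND order_received -> address_valid]; r6 [labeled AND dock_ready AND packed -> fragile_item]. ⇒ new: address_valid, fragile_item.
[3] r11 [fragile_item AND stock_available AND payment_cleared -> hazmat_flag]. ⇒ new: hazmat_flag.
[4] r5 [payment_cleared AND hazmat_flag -> pick_ticket]; r10 [hazmat_flag AND order_received -> route_local]. ⇒ new: pick_ticket, route_local.
Closure: {address_valid, carrier_assigned, dock_ready, fragile_item, hazmat_flag, labeled, manifest_closed, notify_customer, order_received, oversize_item, packed, payment_cleared, pick_ticket, restock_request, route_local, shipped, split_shipment, stock_available} — 18 facts.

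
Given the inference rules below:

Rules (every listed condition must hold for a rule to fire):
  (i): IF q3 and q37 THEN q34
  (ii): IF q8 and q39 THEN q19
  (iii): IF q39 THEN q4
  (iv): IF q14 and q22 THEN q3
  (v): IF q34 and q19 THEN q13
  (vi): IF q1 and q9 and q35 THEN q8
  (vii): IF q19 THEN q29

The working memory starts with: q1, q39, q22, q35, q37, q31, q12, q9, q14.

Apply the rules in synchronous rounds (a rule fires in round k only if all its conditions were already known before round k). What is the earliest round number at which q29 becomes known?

Round 1: (iii) [IF q39 THEN q4]; (iv) [IF q14 and q22 THEN q3]; (vi) [IF q1 and q9 and q35 THEN q8]. New: q4, q3, q8.
Round 2: (i) [IF q3 and q37 THEN q34]; (ii) [IF q8 and q39 THEN q19]. New: q34, q19.
Round 3: (v) [IF q34 and q19 THEN q13]; (vii) [IF q19 THEN q29]. New: q13, q29.
q29 first appears in round 3.

3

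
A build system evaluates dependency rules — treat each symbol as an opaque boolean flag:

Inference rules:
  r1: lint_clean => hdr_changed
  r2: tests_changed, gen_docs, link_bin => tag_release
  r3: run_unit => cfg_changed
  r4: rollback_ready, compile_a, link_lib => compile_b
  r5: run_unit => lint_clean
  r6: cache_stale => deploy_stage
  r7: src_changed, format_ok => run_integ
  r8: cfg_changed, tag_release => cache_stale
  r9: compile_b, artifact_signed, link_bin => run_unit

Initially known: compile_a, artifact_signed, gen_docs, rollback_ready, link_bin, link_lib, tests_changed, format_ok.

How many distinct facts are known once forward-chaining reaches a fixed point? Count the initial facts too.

Round 1 fires r2, r4, giving tag_release, compile_b.
Round 2 fires r9, giving run_unit.
Round 3 fires r3, r5, giving cfg_changed, lint_clean.
Round 4 fires r1, r8, giving hdr_changed, cache_stale.
Round 5 fires r6, giving deploy_stage.
Closure: {artifact_signed, cache_stale, cfg_changed, compile_a, compile_b, deploy_stage, format_ok, gen_docs, hdr_changed, link_bin, link_lib, lint_clean, rollback_ready, run_unit, tag_release, tests_changed} — 16 facts.

16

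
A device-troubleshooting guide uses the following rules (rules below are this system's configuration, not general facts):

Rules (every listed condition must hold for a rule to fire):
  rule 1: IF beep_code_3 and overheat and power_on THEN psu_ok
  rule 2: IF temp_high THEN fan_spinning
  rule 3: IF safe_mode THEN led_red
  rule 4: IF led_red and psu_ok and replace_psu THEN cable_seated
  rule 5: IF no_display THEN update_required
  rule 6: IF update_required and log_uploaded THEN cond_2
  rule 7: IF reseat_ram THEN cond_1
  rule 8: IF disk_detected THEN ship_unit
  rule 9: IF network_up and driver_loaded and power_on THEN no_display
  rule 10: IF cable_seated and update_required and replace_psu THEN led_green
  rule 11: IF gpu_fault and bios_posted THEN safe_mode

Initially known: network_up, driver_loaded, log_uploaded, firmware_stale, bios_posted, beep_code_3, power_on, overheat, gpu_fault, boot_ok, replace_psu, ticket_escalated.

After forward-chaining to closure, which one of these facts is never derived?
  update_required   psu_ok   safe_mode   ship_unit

Round 1: rule 1 [IF beep_code_3 and overheat and power_on THEN psu_ok]; rule 9 [IF network_up and driver_loaded and power_on THEN no_display]; rule 11 [IF gpu_fault and bios_posted THEN safe_mode]. New: psu_ok, no_display, safe_mode.
Round 2: rule 3 [IF safe_mode THEN led_red]; rule 5 [IF no_display THEN update_required]. New: led_red, update_required.
Round 3: rule 4 [IF led_red and psu_ok and replace_psu THEN cable_seated]; rule 6 [IF update_required and log_uploaded THEN cond_2]. New: cable_seated, cond_2.
Round 4: rule 10 [IF cable_seated and update_required and replace_psu THEN led_green]. New: led_green.
Derived: psu_ok (round 1), safe_mode (round 1), update_required (round 2). ship_unit never appears in any round.

ship_unit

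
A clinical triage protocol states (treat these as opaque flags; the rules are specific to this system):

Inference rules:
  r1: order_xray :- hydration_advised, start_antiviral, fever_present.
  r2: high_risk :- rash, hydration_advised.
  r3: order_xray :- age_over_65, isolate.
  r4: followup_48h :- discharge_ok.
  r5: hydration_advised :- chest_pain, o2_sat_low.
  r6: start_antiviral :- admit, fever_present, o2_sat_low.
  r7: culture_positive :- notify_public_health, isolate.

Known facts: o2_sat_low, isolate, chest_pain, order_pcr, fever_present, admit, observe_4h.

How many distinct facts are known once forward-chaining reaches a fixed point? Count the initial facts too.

Round 1: r5 [hydration_advised :- chest_pain, o2_sat_low.]; r6 [start_antiviral :- admit, fever_present, o2_sat_low.]. Adds hydration_advised, start_antiviral.
Round 2: r1 [order_xray :- hydration_advised, start_antiviral, fever_present.]. Adds order_xray.
Closure: {admit, chest_pain, fever_present, hydration_advised, isolate, o2_sat_low, observe_4h, order_pcr, order_xray, start_antiviral} — 10 facts.

10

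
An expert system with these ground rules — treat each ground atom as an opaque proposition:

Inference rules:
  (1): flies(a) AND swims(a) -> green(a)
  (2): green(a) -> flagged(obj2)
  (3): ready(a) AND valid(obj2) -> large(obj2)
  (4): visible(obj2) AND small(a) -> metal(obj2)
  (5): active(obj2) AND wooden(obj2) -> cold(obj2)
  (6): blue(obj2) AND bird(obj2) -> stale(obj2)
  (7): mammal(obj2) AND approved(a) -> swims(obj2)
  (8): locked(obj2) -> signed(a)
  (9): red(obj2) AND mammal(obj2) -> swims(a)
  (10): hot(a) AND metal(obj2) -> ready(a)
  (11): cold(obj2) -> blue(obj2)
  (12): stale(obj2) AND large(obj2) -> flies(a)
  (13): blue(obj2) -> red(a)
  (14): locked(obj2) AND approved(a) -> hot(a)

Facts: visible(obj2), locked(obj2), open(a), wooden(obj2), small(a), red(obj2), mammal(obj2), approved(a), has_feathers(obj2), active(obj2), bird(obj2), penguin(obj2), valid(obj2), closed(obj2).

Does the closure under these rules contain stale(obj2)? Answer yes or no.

Round 1 — (4), (5), (7), (8), (9), (14), derive metal(obj2), cold(obj2), swims(obj2), signed(a), swims(a), hot(a).
Round 2 — (10), (11), derive ready(a), blue(obj2).
Round 3 — (3), (6), (13), derive large(obj2), stale(obj2), red(a).
Round 4 — (12), derive flies(a).
Round 5 — (1), derive green(a).
Round 6 — (2), derive flagged(obj2).
stale(obj2) appears in round 3, so it is derivable.

yes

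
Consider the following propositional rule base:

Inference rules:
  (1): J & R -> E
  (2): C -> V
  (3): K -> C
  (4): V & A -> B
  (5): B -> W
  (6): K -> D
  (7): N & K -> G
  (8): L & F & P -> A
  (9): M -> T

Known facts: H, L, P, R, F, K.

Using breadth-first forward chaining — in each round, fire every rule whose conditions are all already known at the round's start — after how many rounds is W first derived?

4

[1] (3) [K -> C]; (6) [K -> D]; (8) [L & F & P -> A]. ⇒ new: C, D, A.
[2] (2) [C -> V]. ⇒ new: V.
[3] (4) [V & A -> B]. ⇒ new: B.
[4] (5) [B -> W]. ⇒ new: W.
W first appears in round 4.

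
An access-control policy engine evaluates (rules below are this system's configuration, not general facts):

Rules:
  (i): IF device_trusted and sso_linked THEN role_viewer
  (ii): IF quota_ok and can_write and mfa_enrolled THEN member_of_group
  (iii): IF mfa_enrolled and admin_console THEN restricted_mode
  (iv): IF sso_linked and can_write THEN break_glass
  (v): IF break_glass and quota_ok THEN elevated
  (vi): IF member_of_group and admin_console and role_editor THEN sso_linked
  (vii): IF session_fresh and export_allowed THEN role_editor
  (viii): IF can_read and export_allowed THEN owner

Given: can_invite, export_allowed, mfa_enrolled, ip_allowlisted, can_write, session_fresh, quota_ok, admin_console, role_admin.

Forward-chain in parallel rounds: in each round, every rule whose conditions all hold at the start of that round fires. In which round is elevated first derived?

4

Round 1 — (ii), (iii), (vii), derive member_of_group, restricted_mode, role_editor.
Round 2 — (vi), derive sso_linked.
Round 3 — (iv), derive break_glass.
Round 4 — (v), derive elevated.
elevated first appears in round 4.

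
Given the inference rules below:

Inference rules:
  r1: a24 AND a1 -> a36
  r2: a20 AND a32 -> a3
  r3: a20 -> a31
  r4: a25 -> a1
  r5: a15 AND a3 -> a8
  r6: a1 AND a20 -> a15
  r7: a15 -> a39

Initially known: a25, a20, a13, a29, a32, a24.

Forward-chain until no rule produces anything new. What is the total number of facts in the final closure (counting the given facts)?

Round 1 — r2, r3, r4, derive a3, a31, a1.
Round 2 — r1, r6, derive a36, a15.
Round 3 — r5, r7, derive a8, a39.
Closure: {a1, a13, a15, a20, a24, a25, a29, a3, a31, a32, a36, a39, a8} — 13 facts.

13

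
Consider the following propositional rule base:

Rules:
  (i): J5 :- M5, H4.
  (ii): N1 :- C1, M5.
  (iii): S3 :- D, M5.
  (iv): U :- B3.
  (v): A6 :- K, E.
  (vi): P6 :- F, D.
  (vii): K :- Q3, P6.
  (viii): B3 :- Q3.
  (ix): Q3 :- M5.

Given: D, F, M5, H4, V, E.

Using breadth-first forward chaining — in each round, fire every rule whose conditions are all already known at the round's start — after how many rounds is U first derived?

3

Round 1 fires (i), (iii), (vi), (ix), giving J5, S3, P6, Q3.
Round 2 fires (vii), (viii), giving K, B3.
Round 3 fires (iv), (v), giving U, A6.
U first appears in round 3.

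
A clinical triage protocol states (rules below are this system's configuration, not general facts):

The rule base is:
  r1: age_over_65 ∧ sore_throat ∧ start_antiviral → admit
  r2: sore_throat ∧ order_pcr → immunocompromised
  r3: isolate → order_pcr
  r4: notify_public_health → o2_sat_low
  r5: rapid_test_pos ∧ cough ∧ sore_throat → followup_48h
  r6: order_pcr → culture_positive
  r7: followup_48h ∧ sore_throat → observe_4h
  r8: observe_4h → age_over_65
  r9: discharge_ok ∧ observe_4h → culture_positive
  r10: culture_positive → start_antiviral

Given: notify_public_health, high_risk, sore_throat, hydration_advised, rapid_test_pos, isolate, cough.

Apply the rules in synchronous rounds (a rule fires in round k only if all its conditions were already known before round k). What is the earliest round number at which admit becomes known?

4

Round 1 — r3, r4, r5, derive order_pcr, o2_sat_low, followup_48h.
Round 2 — r2, r6, r7, derive immunocompromised, culture_positive, observe_4h.
Round 3 — r8, r10, derive age_over_65, start_antiviral.
Round 4 — r1, derive admit.
admit first appears in round 4.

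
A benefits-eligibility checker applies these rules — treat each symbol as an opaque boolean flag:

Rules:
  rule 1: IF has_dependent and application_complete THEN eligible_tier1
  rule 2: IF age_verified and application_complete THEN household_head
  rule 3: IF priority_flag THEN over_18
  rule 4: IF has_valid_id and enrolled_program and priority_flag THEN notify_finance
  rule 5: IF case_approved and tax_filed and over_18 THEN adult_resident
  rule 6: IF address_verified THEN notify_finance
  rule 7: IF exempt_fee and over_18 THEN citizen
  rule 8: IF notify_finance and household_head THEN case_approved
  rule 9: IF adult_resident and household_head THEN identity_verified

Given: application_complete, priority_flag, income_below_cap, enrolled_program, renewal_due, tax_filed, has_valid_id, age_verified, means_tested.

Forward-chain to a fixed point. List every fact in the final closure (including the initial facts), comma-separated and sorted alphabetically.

Round 1: rule 2 [IF age_verified and application_complete THEN household_head]; rule 3 [IF priority_flag THEN over_18]; rule 4 [IF has_valid_id and enrolled_program and priority_flag THEN notify_finance]. New: household_head, over_18, notify_finance.
Round 2: rule 8 [IF notify_finance and household_head THEN case_approved]. New: case_approved.
Round 3: rule 5 [IF case_approved and tax_filed and over_18 THEN adult_resident]. New: adult_resident.
Round 4: rule 9 [IF adult_resident and household_head THEN identity_verified]. New: identity_verified.

adult_resident, age_verified, application_complete, case_approved, enrolled_program, has_valid_id, household_head, identity_verified, income_below_cap, means_tested, notify_finance, over_18, priority_flag, renewal_due, tax_filed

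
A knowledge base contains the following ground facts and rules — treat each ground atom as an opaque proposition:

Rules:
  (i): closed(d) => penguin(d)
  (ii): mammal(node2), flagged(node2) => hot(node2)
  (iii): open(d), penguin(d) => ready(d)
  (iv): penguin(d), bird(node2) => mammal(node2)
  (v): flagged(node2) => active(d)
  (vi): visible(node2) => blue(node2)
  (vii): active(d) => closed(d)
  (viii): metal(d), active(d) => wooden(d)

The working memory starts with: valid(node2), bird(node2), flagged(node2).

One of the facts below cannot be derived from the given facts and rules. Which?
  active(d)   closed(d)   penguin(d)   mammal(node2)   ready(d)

[1] (v) [flagged(node2) => active(d)]. ⇒ new: active(d).
[2] (vii) [active(d) => closed(d)]. ⇒ new: closed(d).
[3] (i) [closed(d) => penguin(d)]. ⇒ new: penguin(d).
[4] (iv) [penguin(d), bird(node2) => mammal(node2)]. ⇒ new: mammal(node2).
[5] (ii) [mammal(node2), flagged(node2) => hot(node2)]. ⇒ new: hot(node2).
Derived: mammal(node2) (round 4), penguin(d) (round 3), closed(d) (round 2), active(d) (round 1). ready(d) never appears in any round.

ready(d)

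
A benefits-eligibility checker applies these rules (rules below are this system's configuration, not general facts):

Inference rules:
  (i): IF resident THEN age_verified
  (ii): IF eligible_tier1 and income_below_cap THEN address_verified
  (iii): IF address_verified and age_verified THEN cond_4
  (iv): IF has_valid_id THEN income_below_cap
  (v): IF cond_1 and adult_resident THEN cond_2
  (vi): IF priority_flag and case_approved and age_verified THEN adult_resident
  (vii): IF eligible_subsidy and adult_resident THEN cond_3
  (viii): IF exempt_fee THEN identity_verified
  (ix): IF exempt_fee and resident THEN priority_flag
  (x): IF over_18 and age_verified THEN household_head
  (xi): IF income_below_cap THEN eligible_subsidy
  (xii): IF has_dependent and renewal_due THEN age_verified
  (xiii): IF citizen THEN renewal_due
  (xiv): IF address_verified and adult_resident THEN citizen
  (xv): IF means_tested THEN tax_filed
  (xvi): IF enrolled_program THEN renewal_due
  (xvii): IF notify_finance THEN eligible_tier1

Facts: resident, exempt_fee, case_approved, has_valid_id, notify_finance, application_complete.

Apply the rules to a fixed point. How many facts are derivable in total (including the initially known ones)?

18

[1] (i) [IF resident THEN age_verified]; (iv) [IF has_valid_id THEN income_below_cap]; (viii) [IF exempt_fee THEN identity_verified]; (ix) [IF exempt_fee and resident THEN priority_flag]; (xvii) [IF notify_finance THEN eligible_tier1]. ⇒ new: age_verified, income_below_cap, identity_verified, priority_flag, eligible_tier1.
[2] (ii) [IF eligible_tier1 and income_below_cap THEN address_verified]; (vi) [IF priority_flag and case_approved and age_verified THEN adult_resident]; (xi) [IF income_below_cap THEN eligible_subsidy]. ⇒ new: address_verified, adult_resident, eligible_subsidy.
[3] (iii) [IF address_verified and age_verified THEN cond_4]; (vii) [IF eligible_subsidy and adult_resident THEN cond_3]; (xiv) [IF address_verified and adult_resident THEN citizen]. ⇒ new: cond_4, cond_3, citizen.
[4] (xiii) [IF citizen THEN renewal_due]. ⇒ new: renewal_due.
Closure: {address_verified, adult_resident, age_verified, application_complete, case_approved, citizen, cond_3, cond_4, eligible_subsidy, eligible_tier1, exempt_fee, has_valid_id, identity_verified, income_below_cap, notify_finance, priority_flag, renewal_due, resident} — 18 facts.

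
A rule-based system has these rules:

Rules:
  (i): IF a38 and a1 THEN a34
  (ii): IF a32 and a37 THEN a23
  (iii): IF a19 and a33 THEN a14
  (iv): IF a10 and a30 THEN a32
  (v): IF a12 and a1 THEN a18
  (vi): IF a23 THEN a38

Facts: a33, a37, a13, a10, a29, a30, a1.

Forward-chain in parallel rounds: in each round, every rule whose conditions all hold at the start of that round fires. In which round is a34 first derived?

Round 1: (iv) [IF a10 and a30 THEN a32]. Adds a32.
Round 2: (ii) [IF a32 and a37 THEN a23]. Adds a23.
Round 3: (vi) [IF a23 THEN a38]. Adds a38.
Round 4: (i) [IF a38 and a1 THEN a34]. Adds a34.
a34 first appears in round 4.

4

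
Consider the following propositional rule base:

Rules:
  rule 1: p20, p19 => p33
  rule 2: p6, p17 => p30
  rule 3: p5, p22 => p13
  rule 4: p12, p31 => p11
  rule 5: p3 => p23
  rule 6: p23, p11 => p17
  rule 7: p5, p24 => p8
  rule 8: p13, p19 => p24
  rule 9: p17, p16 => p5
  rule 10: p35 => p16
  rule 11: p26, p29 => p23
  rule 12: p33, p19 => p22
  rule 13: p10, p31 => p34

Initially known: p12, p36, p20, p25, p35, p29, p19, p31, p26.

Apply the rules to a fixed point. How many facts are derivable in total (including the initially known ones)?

19

Round 1 fires rule 1, rule 4, rule 10, rule 11, giving p33, p11, p16, p23.
Round 2 fires rule 6, rule 12, giving p17, p22.
Round 3 fires rule 9, giving p5.
Round 4 fires rule 3, giving p13.
Round 5 fires rule 8, giving p24.
Round 6 fires rule 7, giving p8.
Closure: {p11, p12, p13, p16, p17, p19, p20, p22, p23, p24, p25, p26, p29, p31, p33, p35, p36, p5, p8} — 19 facts.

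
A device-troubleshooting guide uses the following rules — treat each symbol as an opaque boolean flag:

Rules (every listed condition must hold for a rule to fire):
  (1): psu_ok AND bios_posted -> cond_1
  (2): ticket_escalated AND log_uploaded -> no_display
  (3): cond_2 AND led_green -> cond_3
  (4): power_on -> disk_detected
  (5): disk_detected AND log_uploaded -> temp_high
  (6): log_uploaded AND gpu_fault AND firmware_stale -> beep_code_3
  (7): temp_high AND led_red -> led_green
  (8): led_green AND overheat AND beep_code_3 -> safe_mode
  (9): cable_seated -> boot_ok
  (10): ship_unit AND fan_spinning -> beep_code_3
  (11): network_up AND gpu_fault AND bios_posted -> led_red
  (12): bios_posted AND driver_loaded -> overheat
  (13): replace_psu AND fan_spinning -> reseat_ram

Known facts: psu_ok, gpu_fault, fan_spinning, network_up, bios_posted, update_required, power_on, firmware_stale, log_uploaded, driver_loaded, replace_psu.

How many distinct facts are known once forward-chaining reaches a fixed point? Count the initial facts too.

20

Round 1 — (1), (4), (6), (11), (12), (13), derive cond_1, disk_detected, beep_code_3, led_red, overheat, reseat_ram.
Round 2 — (5), derive temp_high.
Round 3 — (7), derive led_green.
Round 4 — (8), derive safe_mode.
Closure: {beep_code_3, bios_posted, cond_1, disk_detected, driver_loaded, fan_spinning, firmware_stale, gpu_fault, led_green, led_red, log_uploaded, network_up, overheat, power_on, psu_ok, replace_psu, reseat_ram, safe_mode, temp_high, update_required} — 20 facts.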